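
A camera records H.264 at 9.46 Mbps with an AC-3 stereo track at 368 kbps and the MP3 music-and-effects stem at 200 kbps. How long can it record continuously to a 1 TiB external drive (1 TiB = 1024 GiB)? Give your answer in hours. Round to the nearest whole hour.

Audio total: 368 + 200 = 568 kbps = 0.568 Mbps.
Total bitrate: 9.46 + 0.568 = 10.028 Mbps.
Capacity: 1 TiB = 8,796,093 Mb.
Recording time: 8,796,093 / 10.028 = 877,153 s ≈ 244 hours.

244 hours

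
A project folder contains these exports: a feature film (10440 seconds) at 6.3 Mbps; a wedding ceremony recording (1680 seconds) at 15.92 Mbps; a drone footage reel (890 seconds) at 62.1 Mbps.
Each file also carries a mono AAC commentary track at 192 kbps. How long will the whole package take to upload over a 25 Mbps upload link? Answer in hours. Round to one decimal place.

Audio: 192 kbps = 0.192 Mbps.
feature film: 6.492 Mbps × 10440 s = 67776.5 Mb
wedding ceremony recording: 16.112 Mbps × 1680 s = 27068.2 Mb
drone footage reel: 62.292 Mbps × 890 s = 55439.9 Mb
Total: 150284.5 Mb = 18785.6 MB.
At 25 Mbps: 150284.5 / 25 = 6011 s ≈ 1.67 hours.

1.7 hours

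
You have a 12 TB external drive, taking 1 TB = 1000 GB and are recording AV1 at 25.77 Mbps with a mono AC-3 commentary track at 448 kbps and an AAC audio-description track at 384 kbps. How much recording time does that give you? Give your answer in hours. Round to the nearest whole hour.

1002 hours

Audio total: 448 + 384 = 832 kbps = 0.832 Mbps.
Total bitrate: 25.77 + 0.832 = 26.602 Mbps.
Capacity: 12 TB = 96,000,000 Mb.
Recording time: 96,000,000 / 26.602 = 3,608,751 s ≈ 1,002 hours.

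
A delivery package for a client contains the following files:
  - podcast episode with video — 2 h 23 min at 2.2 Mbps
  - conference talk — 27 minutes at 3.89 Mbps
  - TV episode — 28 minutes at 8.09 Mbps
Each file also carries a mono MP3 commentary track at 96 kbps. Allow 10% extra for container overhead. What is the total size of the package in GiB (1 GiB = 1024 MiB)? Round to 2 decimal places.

5.11 GiB

Audio: 96 kbps = 0.096 Mbps.
podcast episode with video: 2.296 Mbps × 8580 s × 1.10 = 21669.6 Mb
conference talk: 3.986 Mbps × 1620 s × 1.10 = 7103.1 Mb
TV episode: 8.186 Mbps × 1680 s × 1.10 = 15127.7 Mb
Total: 43900.4 Mb = 5487.6 MB.
= 5.111 GiB.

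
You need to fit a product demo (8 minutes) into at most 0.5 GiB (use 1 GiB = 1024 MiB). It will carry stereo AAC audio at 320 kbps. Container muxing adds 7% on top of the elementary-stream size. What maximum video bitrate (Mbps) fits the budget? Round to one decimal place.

8.0 Mbps

Budget: 0.5 GiB = 4295.0 Mb.
Stream payload after overhead: 4295.0 / 1.07 = 4014.0 Mb.
8 min = 480 s
Total bitrate budget: 4014.0 Mb / 480 s = 8.362 Mbps.
Audio: 320 kbps = 0.320 Mbps.
Video: 8.362 − 0.320 = 8.042 Mbps.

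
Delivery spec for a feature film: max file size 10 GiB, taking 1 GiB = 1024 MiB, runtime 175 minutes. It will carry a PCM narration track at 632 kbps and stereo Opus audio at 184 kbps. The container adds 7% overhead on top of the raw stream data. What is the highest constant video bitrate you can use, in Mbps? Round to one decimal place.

Budget: 10 GiB = 85899.3 Mb.
Stream payload after overhead: 85899.3 / 1.07 = 80279.8 Mb.
175 min = 10500 s
Total bitrate budget: 80279.8 Mb / 10500 s = 7.646 Mbps.
Audio total: 632 + 184 = 816 kbps = 0.816 Mbps.
Video: 7.646 − 0.816 = 6.830 Mbps.

6.8 Mbps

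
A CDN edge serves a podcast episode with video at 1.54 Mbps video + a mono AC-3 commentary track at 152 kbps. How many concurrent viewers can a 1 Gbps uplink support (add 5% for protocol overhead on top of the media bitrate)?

562

Audio: 152 kbps = 0.152 Mbps.
Per-viewer media rate: 1.692 Mbps.
On the wire with 5% overhead: 1.777 Mbps.
1 Gbps = 1,000 Mbps; 1,000 / 1.777 = 562.87 → 562 viewers.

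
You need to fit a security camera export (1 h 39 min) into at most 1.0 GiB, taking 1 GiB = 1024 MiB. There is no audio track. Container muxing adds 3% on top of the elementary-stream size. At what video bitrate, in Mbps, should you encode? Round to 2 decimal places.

1.40 Mbps

Budget: 1.0 GiB = 8589.9 Mb.
Stream payload after overhead: 8589.9 / 1.03 = 8339.7 Mb.
1 h 39 min = 99 min = 5940 s
Total bitrate budget: 8339.7 Mb / 5940 s = 1.404 Mbps.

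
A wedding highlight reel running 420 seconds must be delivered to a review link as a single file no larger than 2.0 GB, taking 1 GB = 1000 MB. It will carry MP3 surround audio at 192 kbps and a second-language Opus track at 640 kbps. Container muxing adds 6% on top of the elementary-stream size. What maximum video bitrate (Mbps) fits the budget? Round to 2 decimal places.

35.11 Mbps

Budget: 2.0 GB = 16000.0 Mb.
Stream payload after overhead: 16000.0 / 1.06 = 15094.3 Mb.
Total bitrate budget: 15094.3 Mb / 420 s = 35.939 Mbps.
Audio total: 192 + 640 = 832 kbps = 0.832 Mbps.
Video: 35.939 − 0.832 = 35.107 Mbps.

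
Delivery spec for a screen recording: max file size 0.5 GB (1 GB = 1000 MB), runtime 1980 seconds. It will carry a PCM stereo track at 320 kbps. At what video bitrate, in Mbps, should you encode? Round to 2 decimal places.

Budget: 0.5 GB = 4000.0 Mb.
Total bitrate budget: 4000.0 Mb / 1980 s = 2.020 Mbps.
Audio: 320 kbps = 0.320 Mbps.
Video: 2.020 − 0.320 = 1.700 Mbps.

1.70 Mbps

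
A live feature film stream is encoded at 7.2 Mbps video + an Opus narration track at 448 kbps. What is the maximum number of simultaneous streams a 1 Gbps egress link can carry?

Audio: 448 kbps = 0.448 Mbps.
Per-viewer media rate: 7.648 Mbps.
1 Gbps = 1,000 Mbps; 1,000 / 7.648 = 130.75 → 130 viewers.

130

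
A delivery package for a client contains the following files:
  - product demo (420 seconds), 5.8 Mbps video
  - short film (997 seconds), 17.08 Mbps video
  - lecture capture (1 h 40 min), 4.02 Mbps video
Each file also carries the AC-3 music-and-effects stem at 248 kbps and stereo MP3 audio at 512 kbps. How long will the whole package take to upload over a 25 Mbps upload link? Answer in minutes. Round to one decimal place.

Audio total: 248 + 512 = 760 kbps = 0.760 Mbps.
product demo: 6.560 Mbps × 420 s = 2755.2 Mb
short film: 17.840 Mbps × 997 s = 17786.5 Mb
lecture capture: 4.780 Mbps × 6000 s = 28680.0 Mb
Total: 49221.7 Mb = 6152.7 MB.
At 25 Mbps: 49221.7 / 25 = 1969 s ≈ 32.8 minutes.

32.8 minutes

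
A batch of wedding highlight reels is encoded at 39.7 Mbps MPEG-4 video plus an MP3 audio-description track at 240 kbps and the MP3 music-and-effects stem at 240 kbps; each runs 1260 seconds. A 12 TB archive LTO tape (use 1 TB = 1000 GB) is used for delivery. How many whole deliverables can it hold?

Audio total: 240 + 240 = 480 kbps = 0.480 Mbps.
Total bitrate: 40.180 Mbps.
Per item: 40.180 Mbps × 1260 s = 50,627 Mb = 6,328 MB.
Capacity: 12 TB = 96,000,000 Mb; 1896.23 items → 1896 complete.

1896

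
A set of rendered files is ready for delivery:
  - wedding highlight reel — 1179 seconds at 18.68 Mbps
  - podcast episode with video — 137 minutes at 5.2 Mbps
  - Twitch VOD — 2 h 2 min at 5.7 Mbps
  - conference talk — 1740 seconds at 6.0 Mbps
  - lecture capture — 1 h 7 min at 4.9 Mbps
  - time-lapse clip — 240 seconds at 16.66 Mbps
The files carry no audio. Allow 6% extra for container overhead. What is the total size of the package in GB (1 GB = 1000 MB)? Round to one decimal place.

18.6 GB

wedding highlight reel: 18.680 Mbps × 1179 s × 1.06 = 23345.1 Mb
podcast episode with video: 5.200 Mbps × 8220 s × 1.06 = 45308.6 Mb
Twitch VOD: 5.700 Mbps × 7320 s × 1.06 = 44227.4 Mb
conference talk: 6.000 Mbps × 1740 s × 1.06 = 11066.4 Mb
lecture capture: 4.900 Mbps × 4020 s × 1.06 = 20879.9 Mb
time-lapse clip: 16.660 Mbps × 240 s × 1.06 = 4238.3 Mb
Total: 149065.8 Mb = 18633.2 MB.
= 18.63 GB.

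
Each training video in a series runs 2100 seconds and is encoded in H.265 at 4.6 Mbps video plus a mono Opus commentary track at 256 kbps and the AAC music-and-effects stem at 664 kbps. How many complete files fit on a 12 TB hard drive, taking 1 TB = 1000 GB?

Audio total: 256 + 664 = 920 kbps = 0.920 Mbps.
Total bitrate: 5.520 Mbps.
Per item: 5.520 Mbps × 2100 s = 11,592 Mb = 1,449 MB.
Capacity: 12 TB = 96,000,000 Mb; 8281.57 items → 8281 complete.

8281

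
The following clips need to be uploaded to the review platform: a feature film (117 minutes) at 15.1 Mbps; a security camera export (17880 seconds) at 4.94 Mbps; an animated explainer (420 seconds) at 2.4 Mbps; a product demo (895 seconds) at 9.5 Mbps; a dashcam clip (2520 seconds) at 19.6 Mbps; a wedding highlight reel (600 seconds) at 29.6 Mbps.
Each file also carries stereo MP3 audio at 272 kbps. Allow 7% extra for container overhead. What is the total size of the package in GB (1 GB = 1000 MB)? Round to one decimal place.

Audio: 272 kbps = 0.272 Mbps.
feature film: 15.372 Mbps × 7020 s × 1.07 = 115465.2 Mb
security camera export: 5.212 Mbps × 17880 s × 1.07 = 99713.9 Mb
animated explainer: 2.672 Mbps × 420 s × 1.07 = 1200.8 Mb
product demo: 9.772 Mbps × 895 s × 1.07 = 9358.2 Mb
dashcam clip: 19.872 Mbps × 2520 s × 1.07 = 53582.9 Mb
wedding highlight reel: 29.872 Mbps × 600 s × 1.07 = 19177.8 Mb
Total: 298498.8 Mb = 37312.3 MB.
= 37.31 GB.

37.3 GB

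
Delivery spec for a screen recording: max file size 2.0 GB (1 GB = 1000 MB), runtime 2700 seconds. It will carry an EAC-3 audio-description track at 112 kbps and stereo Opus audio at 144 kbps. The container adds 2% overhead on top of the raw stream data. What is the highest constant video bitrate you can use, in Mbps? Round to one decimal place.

Budget: 2.0 GB = 16000.0 Mb.
Stream payload after overhead: 16000.0 / 1.02 = 15686.3 Mb.
Total bitrate budget: 15686.3 Mb / 2700 s = 5.810 Mbps.
Audio total: 112 + 144 = 256 kbps = 0.256 Mbps.
Video: 5.810 − 0.256 = 5.554 Mbps.

5.6 Mbps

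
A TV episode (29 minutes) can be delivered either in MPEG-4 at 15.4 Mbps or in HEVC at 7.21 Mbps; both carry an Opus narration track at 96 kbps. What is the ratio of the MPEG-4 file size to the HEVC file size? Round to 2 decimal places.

29 min = 1740 s
Audio: 96 kbps = 0.096 Mbps.
MPEG-4: 15.496 Mbps × 1740 s = 26963.0 Mb = 3.370 GB.
HEVC: 7.306 Mbps × 1740 s = 12712.4 Mb = 1.589 GB.
Ratio: 3.370 / 1.589 = 2.121.

2.12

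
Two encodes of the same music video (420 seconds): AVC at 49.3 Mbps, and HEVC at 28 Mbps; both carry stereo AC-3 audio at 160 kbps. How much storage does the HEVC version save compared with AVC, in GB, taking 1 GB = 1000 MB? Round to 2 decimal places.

Audio: 160 kbps = 0.160 Mbps.
AVC: 49.460 Mbps × 420 s = 20773.2 Mb = 2.597 GB.
HEVC: 28.160 Mbps × 420 s = 11827.2 Mb = 1.478 GB.
Saving: 2.597 − 1.478 = 1.118 GB.

1.12 GB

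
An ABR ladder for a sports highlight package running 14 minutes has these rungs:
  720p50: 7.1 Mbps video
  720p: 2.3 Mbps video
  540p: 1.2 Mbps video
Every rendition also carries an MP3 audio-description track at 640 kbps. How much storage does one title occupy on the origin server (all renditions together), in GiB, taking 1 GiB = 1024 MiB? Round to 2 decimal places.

14 min = 840 s
Audio: 640 kbps = 0.640 Mbps.
Sum of rendition bitrates: (7.1+0.640) + (2.3+0.640) + (1.2+0.640) = 12.520 Mbps.
× 840 s = 10,517 Mb = 1,315 MB = 1.224 GiB.

1.22 GiB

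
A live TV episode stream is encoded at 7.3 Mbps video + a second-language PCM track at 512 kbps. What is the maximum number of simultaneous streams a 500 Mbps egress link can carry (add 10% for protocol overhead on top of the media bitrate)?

Audio: 512 kbps = 0.512 Mbps.
Per-viewer media rate: 7.812 Mbps.
On the wire with 10% overhead: 8.593 Mbps.
500 Mbps = 500.0 Mbps; 500.0 / 8.593 = 58.19 → 58 viewers.

58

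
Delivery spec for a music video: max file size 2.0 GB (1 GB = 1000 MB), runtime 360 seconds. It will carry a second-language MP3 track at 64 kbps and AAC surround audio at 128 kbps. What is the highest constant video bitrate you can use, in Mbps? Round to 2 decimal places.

Budget: 2.0 GB = 16000.0 Mb.
Total bitrate budget: 16000.0 Mb / 360 s = 44.444 Mbps.
Audio total: 64 + 128 = 192 kbps = 0.192 Mbps.
Video: 44.444 − 0.192 = 44.252 Mbps.

44.25 Mbps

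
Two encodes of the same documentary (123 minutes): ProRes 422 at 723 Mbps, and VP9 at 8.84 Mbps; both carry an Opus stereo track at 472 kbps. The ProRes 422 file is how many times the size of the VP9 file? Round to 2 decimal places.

123 min = 7380 s
Audio: 472 kbps = 0.472 Mbps.
ProRes 422: 723.472 Mbps × 7380 s = 5339223.4 Mb = 667.403 GB.
VP9: 9.312 Mbps × 7380 s = 68722.6 Mb = 8.590 GB.
Ratio: 667.403 / 8.590 = 77.692.

77.69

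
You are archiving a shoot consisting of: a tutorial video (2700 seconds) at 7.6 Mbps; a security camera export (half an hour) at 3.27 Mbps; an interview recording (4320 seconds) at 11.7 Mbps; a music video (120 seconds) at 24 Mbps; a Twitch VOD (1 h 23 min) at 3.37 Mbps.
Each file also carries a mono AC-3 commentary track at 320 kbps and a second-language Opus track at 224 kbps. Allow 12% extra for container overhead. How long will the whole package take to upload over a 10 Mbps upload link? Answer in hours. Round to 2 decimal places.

Audio total: 320 + 224 = 544 kbps = 0.544 Mbps.
tutorial video: 8.144 Mbps × 2700 s × 1.12 = 24627.5 Mb
security camera export: 3.814 Mbps × 1800 s × 1.12 = 7689.0 Mb
interview recording: 12.244 Mbps × 4320 s × 1.12 = 59241.4 Mb
music video: 24.544 Mbps × 120 s × 1.12 = 3298.7 Mb
Twitch VOD: 3.914 Mbps × 4980 s × 1.12 = 21830.7 Mb
Total: 116687.3 Mb = 14585.9 MB.
At 10 Mbps: 116687.3 / 10 = 11669 s ≈ 3.24 hours.

3.24 hours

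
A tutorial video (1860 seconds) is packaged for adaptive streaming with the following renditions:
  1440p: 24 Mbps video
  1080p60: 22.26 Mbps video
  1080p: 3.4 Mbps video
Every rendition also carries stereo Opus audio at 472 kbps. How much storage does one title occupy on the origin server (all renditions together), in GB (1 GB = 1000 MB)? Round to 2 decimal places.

11.88 GB

Audio: 472 kbps = 0.472 Mbps.
Sum of rendition bitrates: (24+0.472) + (22.26+0.472) + (3.4+0.472) = 51.076 Mbps.
× 1860 s = 95,001 Mb = 11,875 MB = 11.88 GB.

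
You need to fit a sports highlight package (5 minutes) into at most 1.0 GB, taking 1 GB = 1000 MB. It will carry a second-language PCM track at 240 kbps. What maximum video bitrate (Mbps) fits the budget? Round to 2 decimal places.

26.43 Mbps

Budget: 1.0 GB = 8000.0 Mb.
5 min = 300 s
Total bitrate budget: 8000.0 Mb / 300 s = 26.667 Mbps.
Audio: 240 kbps = 0.240 Mbps.
Video: 26.667 − 0.240 = 26.427 Mbps.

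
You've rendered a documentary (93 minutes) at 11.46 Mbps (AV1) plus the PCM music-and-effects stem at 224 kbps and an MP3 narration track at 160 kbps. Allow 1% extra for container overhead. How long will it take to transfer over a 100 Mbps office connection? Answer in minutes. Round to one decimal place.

11.1 minutes

93 min = 5580 s
Audio total: 224 + 160 = 384 kbps = 0.384 Mbps.
Total bitrate: 11.844 Mbps.
File: 11.844 Mbps × 5580 s = 66089.5 Mb.
With 1% container overhead: ×1.01. → 66750.4 Mb.
At 100 Mbps: 66750.4 / 100 = 667.5 s ≈ 11.1 minutes.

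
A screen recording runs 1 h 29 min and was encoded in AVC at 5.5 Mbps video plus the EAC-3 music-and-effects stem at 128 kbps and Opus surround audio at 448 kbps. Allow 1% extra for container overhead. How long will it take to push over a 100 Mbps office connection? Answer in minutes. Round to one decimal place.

5.5 minutes

1 h 29 min = 89 min = 5340 s
Audio total: 128 + 448 = 576 kbps = 0.576 Mbps.
Total bitrate: 6.076 Mbps.
File: 6.076 Mbps × 5340 s = 32445.8 Mb.
With 1% container overhead: ×1.01. → 32770.3 Mb.
At 100 Mbps: 32770.3 / 100 = 327.7 s ≈ 5.46 minutes.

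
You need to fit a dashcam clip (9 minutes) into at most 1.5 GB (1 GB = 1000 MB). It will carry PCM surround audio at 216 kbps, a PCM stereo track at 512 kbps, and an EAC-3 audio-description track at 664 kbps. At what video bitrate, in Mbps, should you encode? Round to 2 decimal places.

Budget: 1.5 GB = 12000.0 Mb.
9 min = 540 s
Total bitrate budget: 12000.0 Mb / 540 s = 22.222 Mbps.
Audio total: 216 + 512 + 664 = 1392 kbps = 1.392 Mbps.
Video: 22.222 − 1.392 = 20.830 Mbps.

20.83 Mbps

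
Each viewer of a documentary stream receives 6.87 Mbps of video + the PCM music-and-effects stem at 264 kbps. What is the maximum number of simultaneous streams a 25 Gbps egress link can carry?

Audio: 264 kbps = 0.264 Mbps.
Per-viewer media rate: 7.134 Mbps.
25 Gbps = 25,000 Mbps; 25,000 / 7.134 = 3504.35 → 3504 viewers.

3504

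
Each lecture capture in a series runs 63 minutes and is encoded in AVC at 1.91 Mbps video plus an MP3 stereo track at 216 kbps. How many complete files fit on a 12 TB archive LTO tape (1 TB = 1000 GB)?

11945

63 min = 3780 s
Audio: 216 kbps = 0.216 Mbps.
Total bitrate: 2.126 Mbps.
Per item: 2.126 Mbps × 3780 s = 8,036 Mb = 1,005 MB.
Capacity: 12 TB = 96,000,000 Mb; 11945.83 items → 11945 complete.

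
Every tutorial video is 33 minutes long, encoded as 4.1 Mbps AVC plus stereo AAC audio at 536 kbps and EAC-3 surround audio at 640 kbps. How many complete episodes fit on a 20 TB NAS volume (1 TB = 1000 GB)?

33 min = 1980 s
Audio total: 536 + 640 = 1176 kbps = 1.176 Mbps.
Total bitrate: 5.276 Mbps.
Per item: 5.276 Mbps × 1980 s = 10,446 Mb = 1,306 MB.
Capacity: 20 TB = 160,000,000 Mb; 15316.16 items → 15316 complete.

15316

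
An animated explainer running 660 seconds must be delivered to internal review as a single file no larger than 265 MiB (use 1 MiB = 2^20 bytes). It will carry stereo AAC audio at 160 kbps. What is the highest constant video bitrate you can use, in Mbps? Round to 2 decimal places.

3.21 Mbps

Budget: 265 MiB = 2223.0 Mb.
Total bitrate budget: 2223.0 Mb / 660 s = 3.368 Mbps.
Audio: 160 kbps = 0.160 Mbps.
Video: 3.368 − 0.160 = 3.208 Mbps.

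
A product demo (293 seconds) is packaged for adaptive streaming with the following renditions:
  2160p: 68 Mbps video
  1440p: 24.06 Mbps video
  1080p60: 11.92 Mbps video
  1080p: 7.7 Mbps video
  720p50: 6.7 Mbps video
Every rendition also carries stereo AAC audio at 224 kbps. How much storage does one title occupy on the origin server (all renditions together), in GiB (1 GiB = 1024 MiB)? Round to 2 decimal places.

4.08 GiB

Audio: 224 kbps = 0.224 Mbps.
Sum of rendition bitrates: (68+0.224) + (24.06+0.224) + (11.92+0.224) + (7.7+0.224) + (6.7+0.224) = 119.500 Mbps.
× 293 s = 35,014 Mb = 4,377 MB = 4.076 GiB.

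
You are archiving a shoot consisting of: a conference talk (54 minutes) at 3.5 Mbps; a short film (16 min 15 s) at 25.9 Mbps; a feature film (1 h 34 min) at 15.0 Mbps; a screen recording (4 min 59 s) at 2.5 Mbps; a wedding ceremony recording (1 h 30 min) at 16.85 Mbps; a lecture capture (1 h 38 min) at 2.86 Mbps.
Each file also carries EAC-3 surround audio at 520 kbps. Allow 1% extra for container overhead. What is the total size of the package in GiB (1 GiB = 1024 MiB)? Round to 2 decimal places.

28.32 GiB

Audio: 520 kbps = 0.520 Mbps.
conference talk: 4.020 Mbps × 3240 s × 1.01 = 13155.0 Mb
short film: 26.420 Mbps × 975 s × 1.01 = 26017.1 Mb
feature film: 15.520 Mbps × 5640 s × 1.01 = 88408.1 Mb
screen recording: 3.020 Mbps × 299 s × 1.01 = 912.0 Mb
wedding ceremony recording: 17.370 Mbps × 5400 s × 1.01 = 94736.0 Mb
lecture capture: 3.380 Mbps × 5880 s × 1.01 = 20073.1 Mb
Total: 243301.4 Mb = 30412.7 MB.
= 28.32 GiB.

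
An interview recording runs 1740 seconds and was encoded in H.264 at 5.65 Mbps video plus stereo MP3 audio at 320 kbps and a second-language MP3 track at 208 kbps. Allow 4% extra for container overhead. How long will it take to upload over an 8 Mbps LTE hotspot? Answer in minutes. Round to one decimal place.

23.3 minutes

Audio total: 320 + 208 = 528 kbps = 0.528 Mbps.
Total bitrate: 6.178 Mbps.
File: 6.178 Mbps × 1740 s = 10749.7 Mb.
With 4% container overhead: ×1.04. → 11179.7 Mb.
At 8 Mbps: 11179.7 / 8 = 1397.5 s ≈ 23.3 minutes.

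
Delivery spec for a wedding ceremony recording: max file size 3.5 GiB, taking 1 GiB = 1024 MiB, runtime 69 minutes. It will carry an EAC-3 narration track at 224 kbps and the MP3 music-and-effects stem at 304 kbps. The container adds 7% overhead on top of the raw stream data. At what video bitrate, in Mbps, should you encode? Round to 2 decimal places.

6.26 Mbps

Budget: 3.5 GiB = 30064.8 Mb.
Stream payload after overhead: 30064.8 / 1.07 = 28097.9 Mb.
69 min = 4140 s
Total bitrate budget: 28097.9 Mb / 4140 s = 6.787 Mbps.
Audio total: 224 + 304 = 528 kbps = 0.528 Mbps.
Video: 6.787 − 0.528 = 6.259 Mbps.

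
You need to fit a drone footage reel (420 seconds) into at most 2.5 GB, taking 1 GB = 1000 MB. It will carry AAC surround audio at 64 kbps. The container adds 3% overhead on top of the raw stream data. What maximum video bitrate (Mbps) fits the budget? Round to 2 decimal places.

Budget: 2.5 GB = 20000.0 Mb.
Stream payload after overhead: 20000.0 / 1.03 = 19417.5 Mb.
Total bitrate budget: 19417.5 Mb / 420 s = 46.232 Mbps.
Audio: 64 kbps = 0.064 Mbps.
Video: 46.232 − 0.064 = 46.168 Mbps.

46.17 Mbps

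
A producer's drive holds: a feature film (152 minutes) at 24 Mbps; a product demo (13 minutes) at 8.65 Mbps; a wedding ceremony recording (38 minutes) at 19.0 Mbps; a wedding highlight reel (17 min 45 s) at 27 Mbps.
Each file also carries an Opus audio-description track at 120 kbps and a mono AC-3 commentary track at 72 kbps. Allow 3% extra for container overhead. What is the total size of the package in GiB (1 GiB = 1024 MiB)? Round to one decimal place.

36.0 GiB

Audio total: 120 + 72 = 192 kbps = 0.192 Mbps.
feature film: 24.192 Mbps × 9120 s × 1.03 = 227250.0 Mb
product demo: 8.842 Mbps × 780 s × 1.03 = 7103.7 Mb
wedding ceremony recording: 19.192 Mbps × 2280 s × 1.03 = 45070.5 Mb
wedding highlight reel: 27.192 Mbps × 1065 s × 1.03 = 29828.3 Mb
Total: 309252.4 Mb = 38656.5 MB.
= 36.00 GiB.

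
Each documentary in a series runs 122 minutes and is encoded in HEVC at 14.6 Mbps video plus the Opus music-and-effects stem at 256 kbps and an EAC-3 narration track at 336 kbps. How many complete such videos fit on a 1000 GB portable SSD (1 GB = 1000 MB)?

122 min = 7320 s
Audio total: 256 + 336 = 592 kbps = 0.592 Mbps.
Total bitrate: 15.192 Mbps.
Per item: 15.192 Mbps × 7320 s = 111,205 Mb = 13,901 MB.
Capacity: 1000 GB = 8,000,000 Mb; 71.94 items → 71 complete.

71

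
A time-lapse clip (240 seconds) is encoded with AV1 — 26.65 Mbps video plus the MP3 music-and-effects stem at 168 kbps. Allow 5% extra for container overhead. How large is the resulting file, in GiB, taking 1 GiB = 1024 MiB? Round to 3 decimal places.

Audio: 168 kbps = 0.168 Mbps.
Total bitrate: 26.65 + 0.168 = 26.818 Mbps.
Stream data: 26.818 Mbps × 240 s = 6436.3 Mb.
With 5% container overhead: ×1.05.
6,758 Mb = 844,767,000 bytes ÷ 1,073,741,824 = 0.7868 GiB.

0.787 GiB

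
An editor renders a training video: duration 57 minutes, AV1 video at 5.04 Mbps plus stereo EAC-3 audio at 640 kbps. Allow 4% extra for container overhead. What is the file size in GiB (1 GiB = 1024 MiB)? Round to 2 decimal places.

2.35 GiB

57 min = 3420 s
Audio: 640 kbps = 0.640 Mbps.
Total bitrate: 5.04 + 0.640 = 5.680 Mbps.
Stream data: 5.680 Mbps × 3420 s = 19425.6 Mb.
With 4% container overhead: ×1.04.
20,203 Mb = 2,525,328,000 bytes ÷ 1,073,741,824 = 2.352 GiB.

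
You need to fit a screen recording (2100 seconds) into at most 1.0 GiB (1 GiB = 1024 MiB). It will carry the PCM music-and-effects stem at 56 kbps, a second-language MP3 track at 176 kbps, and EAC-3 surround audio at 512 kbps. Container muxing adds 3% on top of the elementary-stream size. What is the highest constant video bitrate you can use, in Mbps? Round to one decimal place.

Budget: 1.0 GiB = 8589.9 Mb.
Stream payload after overhead: 8589.9 / 1.03 = 8339.7 Mb.
Total bitrate budget: 8339.7 Mb / 2100 s = 3.971 Mbps.
Audio total: 56 + 176 + 512 = 744 kbps = 0.744 Mbps.
Video: 3.971 − 0.744 = 3.227 Mbps.

3.2 Mbps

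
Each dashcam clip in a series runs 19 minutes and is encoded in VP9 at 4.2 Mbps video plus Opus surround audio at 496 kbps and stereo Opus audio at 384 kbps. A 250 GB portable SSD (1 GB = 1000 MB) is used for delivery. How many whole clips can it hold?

345

19 min = 1140 s
Audio total: 496 + 384 = 880 kbps = 0.880 Mbps.
Total bitrate: 5.080 Mbps.
Per item: 5.080 Mbps × 1140 s = 5,791 Mb = 723.9 MB.
Capacity: 250 GB = 2,000,000 Mb; 345.35 items → 345 complete.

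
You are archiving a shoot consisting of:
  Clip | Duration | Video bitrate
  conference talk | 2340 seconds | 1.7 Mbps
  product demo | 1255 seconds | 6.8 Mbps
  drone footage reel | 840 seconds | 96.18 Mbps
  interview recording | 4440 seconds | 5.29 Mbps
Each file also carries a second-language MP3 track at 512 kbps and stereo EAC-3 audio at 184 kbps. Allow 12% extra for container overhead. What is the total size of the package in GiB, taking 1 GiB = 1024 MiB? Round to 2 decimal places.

16.03 GiB

Audio total: 512 + 184 = 696 kbps = 0.696 Mbps.
conference talk: 2.396 Mbps × 2340 s × 1.12 = 6279.4 Mb
product demo: 7.496 Mbps × 1255 s × 1.12 = 10536.4 Mb
drone footage reel: 96.876 Mbps × 840 s × 1.12 = 91140.9 Mb
interview recording: 5.986 Mbps × 4440 s × 1.12 = 29767.2 Mb
Total: 137723.9 Mb = 17215.5 MB.
= 16.03 GiB.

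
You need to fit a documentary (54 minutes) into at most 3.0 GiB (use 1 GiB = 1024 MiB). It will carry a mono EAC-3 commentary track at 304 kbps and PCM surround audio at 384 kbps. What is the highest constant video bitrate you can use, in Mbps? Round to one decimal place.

7.3 Mbps

Budget: 3.0 GiB = 25769.8 Mb.
54 min = 3240 s
Total bitrate budget: 25769.8 Mb / 3240 s = 7.954 Mbps.
Audio total: 304 + 384 = 688 kbps = 0.688 Mbps.
Video: 7.954 − 0.688 = 7.266 Mbps.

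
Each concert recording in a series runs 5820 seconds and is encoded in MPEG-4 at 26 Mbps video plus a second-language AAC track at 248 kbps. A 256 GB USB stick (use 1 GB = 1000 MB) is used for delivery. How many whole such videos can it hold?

13

Audio: 248 kbps = 0.248 Mbps.
Total bitrate: 26.248 Mbps.
Per item: 26.248 Mbps × 5820 s = 152,763 Mb = 19,095 MB.
Capacity: 256 GB = 2,048,000 Mb; 13.41 items → 13 complete.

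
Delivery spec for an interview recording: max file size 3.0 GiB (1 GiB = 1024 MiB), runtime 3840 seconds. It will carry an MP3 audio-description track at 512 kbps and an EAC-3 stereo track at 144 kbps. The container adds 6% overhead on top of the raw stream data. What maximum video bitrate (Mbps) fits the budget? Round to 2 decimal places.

Budget: 3.0 GiB = 25769.8 Mb.
Stream payload after overhead: 25769.8 / 1.06 = 24311.1 Mb.
Total bitrate budget: 24311.1 Mb / 3840 s = 6.331 Mbps.
Audio total: 512 + 144 = 656 kbps = 0.656 Mbps.
Video: 6.331 − 0.656 = 5.675 Mbps.

5.68 Mbps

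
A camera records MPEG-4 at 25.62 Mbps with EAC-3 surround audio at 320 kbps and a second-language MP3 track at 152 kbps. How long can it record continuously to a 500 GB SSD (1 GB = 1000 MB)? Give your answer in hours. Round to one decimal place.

42.6 hours

Audio total: 320 + 152 = 472 kbps = 0.472 Mbps.
Total bitrate: 25.62 + 0.472 = 26.092 Mbps.
Capacity: 500 GB = 4,000,000 Mb.
Recording time: 4,000,000 / 26.092 = 153,304 s ≈ 42.6 hours.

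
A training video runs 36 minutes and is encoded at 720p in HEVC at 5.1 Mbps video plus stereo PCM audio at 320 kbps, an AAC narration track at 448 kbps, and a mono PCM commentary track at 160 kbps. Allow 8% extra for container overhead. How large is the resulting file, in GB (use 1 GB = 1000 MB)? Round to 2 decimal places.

1.76 GB

36 min = 2160 s
Audio total: 320 + 448 + 160 = 928 kbps = 0.928 Mbps.
Total bitrate: 5.1 + 0.928 = 6.028 Mbps.
Stream data: 6.028 Mbps × 2160 s = 13020.5 Mb.
With 8% container overhead: ×1.08.
14,062 Mb ÷ 8 = 1,758 MB → 1.758 GB.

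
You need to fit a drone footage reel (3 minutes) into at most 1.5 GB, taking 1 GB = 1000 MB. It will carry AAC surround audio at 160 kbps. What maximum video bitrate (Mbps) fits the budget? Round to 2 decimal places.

66.51 Mbps

Budget: 1.5 GB = 12000.0 Mb.
3 min = 180 s
Total bitrate budget: 12000.0 Mb / 180 s = 66.667 Mbps.
Audio: 160 kbps = 0.160 Mbps.
Video: 66.667 − 0.160 = 66.507 Mbps.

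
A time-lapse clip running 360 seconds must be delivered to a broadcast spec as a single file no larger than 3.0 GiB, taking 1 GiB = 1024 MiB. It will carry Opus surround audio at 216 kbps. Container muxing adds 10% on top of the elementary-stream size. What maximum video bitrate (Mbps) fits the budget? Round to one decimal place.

Budget: 3.0 GiB = 25769.8 Mb.
Stream payload after overhead: 25769.8 / 1.10 = 23427.1 Mb.
Total bitrate budget: 23427.1 Mb / 360 s = 65.075 Mbps.
Audio: 216 kbps = 0.216 Mbps.
Video: 65.075 − 0.216 = 64.859 Mbps.

64.9 Mbps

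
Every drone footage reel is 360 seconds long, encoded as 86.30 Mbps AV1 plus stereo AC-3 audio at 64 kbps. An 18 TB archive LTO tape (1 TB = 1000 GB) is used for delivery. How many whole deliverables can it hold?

Audio: 64 kbps = 0.064 Mbps.
Total bitrate: 86.364 Mbps.
Per item: 86.364 Mbps × 360 s = 31,091 Mb = 3,886 MB.
Capacity: 18 TB = 144,000,000 Mb; 4631.56 items → 4631 complete.

4631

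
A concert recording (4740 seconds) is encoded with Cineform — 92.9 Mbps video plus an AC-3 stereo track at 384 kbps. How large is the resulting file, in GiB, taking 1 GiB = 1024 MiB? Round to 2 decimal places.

Audio: 384 kbps = 0.384 Mbps.
Total bitrate: 92.9 + 0.384 = 93.284 Mbps.
Stream data: 93.284 Mbps × 4740 s = 442166.2 Mb.
442,166 Mb = 55,270,770,000 bytes ÷ 1,073,741,824 = 51.47 GiB.

51.47 GiB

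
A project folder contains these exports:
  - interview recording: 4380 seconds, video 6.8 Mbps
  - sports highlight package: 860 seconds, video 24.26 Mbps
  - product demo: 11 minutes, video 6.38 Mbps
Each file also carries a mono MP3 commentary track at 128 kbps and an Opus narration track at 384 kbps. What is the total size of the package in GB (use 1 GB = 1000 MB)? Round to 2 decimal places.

7.23 GB

Audio total: 128 + 384 = 512 kbps = 0.512 Mbps.
interview recording: 7.312 Mbps × 4380 s = 32026.6 Mb
sports highlight package: 24.772 Mbps × 860 s = 21303.9 Mb
product demo: 6.892 Mbps × 660 s = 4548.7 Mb
Total: 57879.2 Mb = 7234.9 MB.
= 7.235 GB.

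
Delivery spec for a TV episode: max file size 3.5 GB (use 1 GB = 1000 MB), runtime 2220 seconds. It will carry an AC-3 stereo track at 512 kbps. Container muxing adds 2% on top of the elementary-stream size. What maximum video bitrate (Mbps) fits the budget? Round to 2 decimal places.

11.85 Mbps

Budget: 3.5 GB = 28000.0 Mb.
Stream payload after overhead: 28000.0 / 1.02 = 27451.0 Mb.
Total bitrate budget: 27451.0 Mb / 2220 s = 12.365 Mbps.
Audio: 512 kbps = 0.512 Mbps.
Video: 12.365 − 0.512 = 11.853 Mbps.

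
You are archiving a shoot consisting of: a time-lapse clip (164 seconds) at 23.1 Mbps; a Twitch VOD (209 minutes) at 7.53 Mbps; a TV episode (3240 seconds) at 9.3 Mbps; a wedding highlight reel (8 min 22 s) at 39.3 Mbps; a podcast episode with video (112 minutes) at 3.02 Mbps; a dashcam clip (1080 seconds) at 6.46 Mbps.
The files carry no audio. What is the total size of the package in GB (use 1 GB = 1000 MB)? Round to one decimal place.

time-lapse clip: 23.100 Mbps × 164 s = 3788.4 Mb
Twitch VOD: 7.530 Mbps × 12540 s = 94426.2 Mb
TV episode: 9.300 Mbps × 3240 s = 30132.0 Mb
wedding highlight reel: 39.300 Mbps × 502 s = 19728.6 Mb
podcast episode with video: 3.020 Mbps × 6720 s = 20294.4 Mb
dashcam clip: 6.460 Mbps × 1080 s = 6976.8 Mb
Total: 175346.4 Mb = 21918.3 MB.
= 21.92 GB.

21.9 GB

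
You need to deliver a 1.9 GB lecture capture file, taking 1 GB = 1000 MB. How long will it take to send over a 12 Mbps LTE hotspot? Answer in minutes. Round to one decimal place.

21.1 minutes

File: 1.9 GB = 15200.0 Mb.
At 12 Mbps: 15200.0 / 12 = 1266.7 s ≈ 21.1 minutes.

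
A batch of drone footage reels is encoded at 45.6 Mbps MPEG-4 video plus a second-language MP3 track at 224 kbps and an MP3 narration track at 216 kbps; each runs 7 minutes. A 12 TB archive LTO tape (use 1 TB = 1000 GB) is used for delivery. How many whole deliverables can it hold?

4964

7 min = 420 s
Audio total: 224 + 216 = 440 kbps = 0.440 Mbps.
Total bitrate: 46.040 Mbps.
Per item: 46.040 Mbps × 420 s = 19,337 Mb = 2,417 MB.
Capacity: 12 TB = 96,000,000 Mb; 4964.63 items → 4964 complete.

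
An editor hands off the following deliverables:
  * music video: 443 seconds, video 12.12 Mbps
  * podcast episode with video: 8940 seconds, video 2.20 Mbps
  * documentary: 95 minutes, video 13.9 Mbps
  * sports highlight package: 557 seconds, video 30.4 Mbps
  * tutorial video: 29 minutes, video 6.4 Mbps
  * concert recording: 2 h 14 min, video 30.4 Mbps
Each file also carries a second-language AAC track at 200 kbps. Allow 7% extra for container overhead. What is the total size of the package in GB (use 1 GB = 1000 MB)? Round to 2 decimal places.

Audio: 200 kbps = 0.200 Mbps.
music video: 12.320 Mbps × 443 s × 1.07 = 5839.8 Mb
podcast episode with video: 2.400 Mbps × 8940 s × 1.07 = 22957.9 Mb
documentary: 14.100 Mbps × 5700 s × 1.07 = 85995.9 Mb
sports highlight package: 30.600 Mbps × 557 s × 1.07 = 18237.3 Mb
tutorial video: 6.600 Mbps × 1740 s × 1.07 = 12287.9 Mb
concert recording: 30.600 Mbps × 8040 s × 1.07 = 263245.7 Mb
Total: 408564.5 Mb = 51070.6 MB.
= 51.07 GB.

51.07 GB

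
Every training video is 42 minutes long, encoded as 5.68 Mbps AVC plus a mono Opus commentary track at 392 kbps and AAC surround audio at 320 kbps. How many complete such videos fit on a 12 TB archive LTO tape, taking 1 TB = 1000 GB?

5959

42 min = 2520 s
Audio total: 392 + 320 = 712 kbps = 0.712 Mbps.
Total bitrate: 6.392 Mbps.
Per item: 6.392 Mbps × 2520 s = 16,108 Mb = 2,013 MB.
Capacity: 12 TB = 96,000,000 Mb; 5959.83 items → 5959 complete.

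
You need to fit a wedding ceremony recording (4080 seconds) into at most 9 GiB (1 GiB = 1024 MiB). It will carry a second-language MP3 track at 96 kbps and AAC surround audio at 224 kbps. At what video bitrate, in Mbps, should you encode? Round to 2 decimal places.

Budget: 9 GiB = 77309.4 Mb.
Total bitrate budget: 77309.4 Mb / 4080 s = 18.948 Mbps.
Audio total: 96 + 224 = 320 kbps = 0.320 Mbps.
Video: 18.948 − 0.320 = 18.628 Mbps.

18.63 Mbps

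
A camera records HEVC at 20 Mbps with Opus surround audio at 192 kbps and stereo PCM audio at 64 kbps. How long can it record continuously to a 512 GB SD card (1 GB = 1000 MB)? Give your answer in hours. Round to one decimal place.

Audio total: 192 + 64 = 256 kbps = 0.256 Mbps.
Total bitrate: 20 + 0.256 = 20.256 Mbps.
Capacity: 512 GB = 4,096,000 Mb.
Recording time: 4,096,000 / 20.256 = 202,212 s ≈ 56.2 hours.

56.2 hours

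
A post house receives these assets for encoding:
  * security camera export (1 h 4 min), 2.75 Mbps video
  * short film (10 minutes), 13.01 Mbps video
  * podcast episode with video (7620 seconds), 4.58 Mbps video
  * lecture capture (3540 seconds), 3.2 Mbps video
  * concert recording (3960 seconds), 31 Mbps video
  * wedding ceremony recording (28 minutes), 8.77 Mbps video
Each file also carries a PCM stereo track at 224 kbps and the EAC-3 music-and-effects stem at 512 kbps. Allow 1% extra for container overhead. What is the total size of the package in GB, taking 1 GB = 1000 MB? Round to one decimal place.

27.5 GB

Audio total: 224 + 512 = 736 kbps = 0.736 Mbps.
security camera export: 3.486 Mbps × 3840 s × 1.01 = 13520.1 Mb
short film: 13.746 Mbps × 600 s × 1.01 = 8330.1 Mb
podcast episode with video: 5.316 Mbps × 7620 s × 1.01 = 40913.0 Mb
lecture capture: 3.936 Mbps × 3540 s × 1.01 = 14072.8 Mb
concert recording: 31.736 Mbps × 3960 s × 1.01 = 126931.3 Mb
wedding ceremony recording: 9.506 Mbps × 1680 s × 1.01 = 16129.8 Mb
Total: 219897.0 Mb = 27487.1 MB.
= 27.49 GB.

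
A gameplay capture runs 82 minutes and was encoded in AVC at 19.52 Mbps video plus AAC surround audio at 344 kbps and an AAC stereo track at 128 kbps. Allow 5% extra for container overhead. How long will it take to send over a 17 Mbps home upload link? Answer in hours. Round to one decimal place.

82 min = 4920 s
Audio total: 344 + 128 = 472 kbps = 0.472 Mbps.
Total bitrate: 19.992 Mbps.
File: 19.992 Mbps × 4920 s = 98360.6 Mb.
With 5% container overhead: ×1.05. → 103278.7 Mb.
At 17 Mbps: 103278.7 / 17 = 6075.2 s ≈ 1.69 hours.

1.7 hours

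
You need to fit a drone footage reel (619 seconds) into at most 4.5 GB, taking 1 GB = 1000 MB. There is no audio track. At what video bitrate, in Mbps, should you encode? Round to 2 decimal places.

Budget: 4.5 GB = 36000.0 Mb.
Total bitrate budget: 36000.0 Mb / 619 s = 58.158 Mbps.

58.16 Mbps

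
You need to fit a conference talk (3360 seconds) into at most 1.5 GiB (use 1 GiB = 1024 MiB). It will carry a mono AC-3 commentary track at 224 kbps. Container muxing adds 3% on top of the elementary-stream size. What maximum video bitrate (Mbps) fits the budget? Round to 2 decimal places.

3.50 Mbps

Budget: 1.5 GiB = 12884.9 Mb.
Stream payload after overhead: 12884.9 / 1.03 = 12509.6 Mb.
Total bitrate budget: 12509.6 Mb / 3360 s = 3.723 Mbps.
Audio: 224 kbps = 0.224 Mbps.
Video: 3.723 − 0.224 = 3.499 Mbps.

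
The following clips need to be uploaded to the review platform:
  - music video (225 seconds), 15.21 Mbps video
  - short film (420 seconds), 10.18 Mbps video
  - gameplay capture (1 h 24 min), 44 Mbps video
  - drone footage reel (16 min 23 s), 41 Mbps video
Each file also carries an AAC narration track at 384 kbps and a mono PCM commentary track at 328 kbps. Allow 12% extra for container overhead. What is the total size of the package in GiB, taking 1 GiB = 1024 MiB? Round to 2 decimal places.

Audio total: 384 + 328 = 712 kbps = 0.712 Mbps.
music video: 15.922 Mbps × 225 s × 1.12 = 4012.3 Mb
short film: 10.892 Mbps × 420 s × 1.12 = 5123.6 Mb
gameplay capture: 44.712 Mbps × 5040 s × 1.12 = 252390.3 Mb
drone footage reel: 41.712 Mbps × 983 s × 1.12 = 45923.2 Mb
Total: 307449.5 Mb = 38431.2 MB.
= 35.79 GiB.

35.79 GiB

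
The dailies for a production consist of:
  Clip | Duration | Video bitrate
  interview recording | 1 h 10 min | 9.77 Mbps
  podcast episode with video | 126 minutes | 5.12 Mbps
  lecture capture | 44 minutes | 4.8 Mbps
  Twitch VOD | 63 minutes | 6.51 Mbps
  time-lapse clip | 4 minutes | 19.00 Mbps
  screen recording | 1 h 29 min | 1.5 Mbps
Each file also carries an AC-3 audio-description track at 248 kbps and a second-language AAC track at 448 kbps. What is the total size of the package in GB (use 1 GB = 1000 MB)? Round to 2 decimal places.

18.27 GB

Audio total: 248 + 448 = 696 kbps = 0.696 Mbps.
interview recording: 10.466 Mbps × 4200 s = 43957.2 Mb
podcast episode with video: 5.816 Mbps × 7560 s = 43969.0 Mb
lecture capture: 5.496 Mbps × 2640 s = 14509.4 Mb
Twitch VOD: 7.206 Mbps × 3780 s = 27238.7 Mb
time-lapse clip: 19.696 Mbps × 240 s = 4727.0 Mb
screen recording: 2.196 Mbps × 5340 s = 11726.6 Mb
Total: 146128.0 Mb = 18266.0 MB.
= 18.27 GB.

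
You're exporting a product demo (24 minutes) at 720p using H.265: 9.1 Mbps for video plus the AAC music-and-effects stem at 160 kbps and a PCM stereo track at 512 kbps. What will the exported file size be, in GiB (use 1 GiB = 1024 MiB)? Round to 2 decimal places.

1.64 GiB

24 min = 1440 s
Audio total: 160 + 512 = 672 kbps = 0.672 Mbps.
Total bitrate: 9.1 + 0.672 = 9.772 Mbps.
Stream data: 9.772 Mbps × 1440 s = 14071.7 Mb.
14,072 Mb = 1,758,960,000 bytes ÷ 1,073,741,824 = 1.638 GiB.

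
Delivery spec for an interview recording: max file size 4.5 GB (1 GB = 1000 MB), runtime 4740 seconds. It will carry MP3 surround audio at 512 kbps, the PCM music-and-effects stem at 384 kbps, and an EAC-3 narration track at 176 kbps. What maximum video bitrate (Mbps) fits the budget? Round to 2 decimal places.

6.52 Mbps

Budget: 4.5 GB = 36000.0 Mb.
Total bitrate budget: 36000.0 Mb / 4740 s = 7.595 Mbps.
Audio total: 512 + 384 + 176 = 1072 kbps = 1.072 Mbps.
Video: 7.595 − 1.072 = 6.523 Mbps.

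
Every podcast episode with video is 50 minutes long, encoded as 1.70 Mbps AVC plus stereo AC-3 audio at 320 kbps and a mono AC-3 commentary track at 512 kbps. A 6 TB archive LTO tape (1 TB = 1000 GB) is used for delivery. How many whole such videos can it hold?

6319

50 min = 3000 s
Audio total: 320 + 512 = 832 kbps = 0.832 Mbps.
Total bitrate: 2.532 Mbps.
Per item: 2.532 Mbps × 3000 s = 7,596 Mb = 949.5 MB.
Capacity: 6 TB = 48,000,000 Mb; 6319.12 items → 6319 complete.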